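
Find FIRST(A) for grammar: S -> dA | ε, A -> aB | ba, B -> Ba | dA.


Per alternative of A: FIRST(aB) = {a}; FIRST(ba) = {b}
FIRST(A) = {a, b}


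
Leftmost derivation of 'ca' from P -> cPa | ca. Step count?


Derivation: P => ca
Steps: 1


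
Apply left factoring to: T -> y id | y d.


Common prefix: 'y'
Factored: T -> y T', T' -> id | d


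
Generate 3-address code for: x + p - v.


Break into single-operator statements:
t1 = x + p
t2 = t1 - v


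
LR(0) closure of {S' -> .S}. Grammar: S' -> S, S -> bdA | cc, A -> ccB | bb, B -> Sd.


Start: S' -> .S
For each item with dot before a nonterminal B, add B -> .γ for every B-production
Closure: [S' -> .S, S -> .bdA, S -> .cc]


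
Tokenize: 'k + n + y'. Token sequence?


Scan left to right, longest-match per lexeme
Tokens: ID(k), OP(+), ID(n), OP(+), ID(y)


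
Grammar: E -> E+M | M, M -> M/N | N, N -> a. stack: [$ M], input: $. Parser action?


lookahead ∉ {/} so M won't extend; reduce E -> M
Action: reduce (E -> M)


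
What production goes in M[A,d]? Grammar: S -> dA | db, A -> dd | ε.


For [A, d]: 'd' ∈ FIRST(dd)
Entry: A -> dd


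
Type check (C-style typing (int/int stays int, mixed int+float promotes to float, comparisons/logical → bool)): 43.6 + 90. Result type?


Operand types: float + int
Rule: mixed int/float promotes to float; int/int stays int
Result type: float


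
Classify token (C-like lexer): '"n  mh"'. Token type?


Pattern: double-quoted sequence
Type: STRING_LITERAL


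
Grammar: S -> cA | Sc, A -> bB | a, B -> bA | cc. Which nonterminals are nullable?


A nonterminal is nullable iff some alternative derives ε (directly, or every symbol in it is nullable)
Nullable: {}


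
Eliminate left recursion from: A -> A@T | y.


Left-recursive alternatives: A@T; non-recursive: y
Introduce A': A -> yA', A' -> @TA' | ε


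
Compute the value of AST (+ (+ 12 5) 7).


Evaluate inner: (+ 12 5) = 17
Evaluate root: (+ 17 7) = 24
Result: 24


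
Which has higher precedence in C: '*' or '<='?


'*' is multiplicative (level 10); '<=' is relational (level 7)
Higher level binds tighter
'*' has higher precedence than '<='


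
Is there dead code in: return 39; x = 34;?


statement follows a return and is unreachable
Dead: 'x = 34'


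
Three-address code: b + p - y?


Break into single-operator statements:
t1 = b + p
t2 = t1 - y


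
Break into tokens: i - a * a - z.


Scan left to right, longest-match per lexeme
Tokens: ID(i), OP(-), ID(a), OP(*), ID(a), OP(-), ID(z)


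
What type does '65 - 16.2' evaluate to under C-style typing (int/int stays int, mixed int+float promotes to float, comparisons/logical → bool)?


Operand types: int - float
Rule: mixed int/float promotes to float; int/int stays int
Result type: float


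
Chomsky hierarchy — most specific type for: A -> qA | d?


Right-linear: every RHS is a terminal or a terminal followed by one nonterminal
Classification: Type 3 (Regular)


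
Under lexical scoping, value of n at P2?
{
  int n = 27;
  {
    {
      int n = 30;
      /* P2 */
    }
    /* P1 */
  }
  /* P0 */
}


n declared in the same block as P2
n = 30


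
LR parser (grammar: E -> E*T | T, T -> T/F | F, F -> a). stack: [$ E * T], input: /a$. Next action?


'/' can extend T; shift to build T -> T/F
Action: shift


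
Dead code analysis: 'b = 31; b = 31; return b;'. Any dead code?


first assignment to b is overwritten before any read
Dead: 'b = 31'


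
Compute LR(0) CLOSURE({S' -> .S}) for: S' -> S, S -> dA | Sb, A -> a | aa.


Start: S' -> .S
For each item with dot before a nonterminal B, add B -> .γ for every B-production
Closure: [S' -> .S, S -> .dA, S -> .Sb]


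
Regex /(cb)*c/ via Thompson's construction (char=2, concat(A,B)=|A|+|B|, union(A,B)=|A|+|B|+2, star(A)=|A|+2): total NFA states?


Syntax tree has 3 char leaf(s), 0 union(s), 1 star(s)
chars contribute 3×2 = 6; each union adds +2; each star adds +2
Total: 6 + 0 + 2 = 8 states


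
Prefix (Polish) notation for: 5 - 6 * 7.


'*' binds tighter: tree is (- 5 (* 6 7))
Prefix: - 5 * 6 7


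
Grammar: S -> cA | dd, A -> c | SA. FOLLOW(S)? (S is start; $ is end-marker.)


$ ∈ FOLLOW(S). For each A -> αBβ: add FIRST(β)\{ε} to FOLLOW(B); if β nullable, add FOLLOW(A).
FOLLOW(S) = {$, c, d}


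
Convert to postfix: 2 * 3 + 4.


Left to right (same or higher precedence on left)
Postfix: 2 3 * 4 +


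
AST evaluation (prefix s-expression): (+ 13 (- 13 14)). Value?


Evaluate inner: (- 13 14) = -1
Evaluate root: (+ 13 -1) = 12
Result: 12


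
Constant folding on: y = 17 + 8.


17 + 8 = 25 at compile time
Optimized: y = 25


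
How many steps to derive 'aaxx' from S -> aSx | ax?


Derivation: S => aSx => aaxx
Steps: 2


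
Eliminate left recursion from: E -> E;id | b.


Left-recursive alternatives: E;id; non-recursive: b
Introduce E': E -> bE', E' -> ;idE' | ε


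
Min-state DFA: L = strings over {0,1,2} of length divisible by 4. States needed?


Track length mod 4: states 0..3, accept at 0
Minimal DFA: 4 states


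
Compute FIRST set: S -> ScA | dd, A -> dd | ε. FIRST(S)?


Per alternative of S: FIRST(ScA) = {d}; FIRST(dd) = {d}
FIRST(S) = {d}


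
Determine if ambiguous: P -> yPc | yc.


balanced y^n…c^n: each string has a unique parse
Unambiguous


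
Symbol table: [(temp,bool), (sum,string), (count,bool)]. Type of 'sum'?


Lookup 'sum' → type string


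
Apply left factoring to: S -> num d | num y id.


Common prefix: 'num'
Factored: S -> num S', S' -> d | y id


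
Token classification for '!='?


Pattern: operator symbol
Type: OPERATOR


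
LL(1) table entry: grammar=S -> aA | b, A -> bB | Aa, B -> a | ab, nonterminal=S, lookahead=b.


For [S, b]: 'b' ∈ FIRST(b)
Entry: S -> b


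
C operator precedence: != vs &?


'!=' is equality (level 6); '&' is bitwise AND (level 5)
Higher level binds tighter
'!=' has higher precedence than '&'


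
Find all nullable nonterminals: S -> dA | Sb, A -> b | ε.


A nonterminal is nullable iff some alternative derives ε (directly, or every symbol in it is nullable)
Nullable: {A}


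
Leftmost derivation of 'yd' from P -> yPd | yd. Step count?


Derivation: P => yd
Steps: 1


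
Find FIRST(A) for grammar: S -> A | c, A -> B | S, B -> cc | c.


Per alternative of A: FIRST(B) = {c}; FIRST(S) = {c}
FIRST(A) = {c}


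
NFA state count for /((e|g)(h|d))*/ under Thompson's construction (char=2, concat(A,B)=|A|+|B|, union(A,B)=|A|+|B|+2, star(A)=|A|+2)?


Syntax tree has 4 char leaf(s), 2 union(s), 1 star(s)
chars contribute 4×2 = 8; each union adds +2; each star adds +2
Total: 8 + 4 + 2 = 14 states


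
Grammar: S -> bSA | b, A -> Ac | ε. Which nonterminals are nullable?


A nonterminal is nullable iff some alternative derives ε (directly, or every symbol in it is nullable)
Nullable: {A}


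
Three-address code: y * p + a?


Break into single-operator statements:
t1 = y * p
t2 = t1 + a


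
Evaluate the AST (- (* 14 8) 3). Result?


Evaluate inner: (* 14 8) = 112
Evaluate root: (- 112 3) = 109
Result: 109


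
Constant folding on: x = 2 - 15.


2 - 15 = -13 at compile time
Optimized: x = -13


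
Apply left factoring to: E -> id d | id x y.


Common prefix: 'id'
Factored: E -> id E', E' -> d | x y


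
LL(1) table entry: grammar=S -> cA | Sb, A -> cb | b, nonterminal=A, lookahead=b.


For [A, b]: 'b' ∈ FIRST(b)
Entry: A -> b


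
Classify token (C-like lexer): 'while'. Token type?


Pattern: reserved word
Type: KEYWORD


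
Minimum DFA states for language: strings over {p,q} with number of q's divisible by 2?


Track (count of q) mod 2: states 0..1, accept at 0
Minimal DFA: 2 states


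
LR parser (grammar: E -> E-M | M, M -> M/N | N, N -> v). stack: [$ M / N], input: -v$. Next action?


handle 'M/N' on top
Action: reduce (M -> M/N)


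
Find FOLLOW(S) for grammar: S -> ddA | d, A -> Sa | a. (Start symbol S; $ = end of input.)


$ ∈ FOLLOW(S). For each A -> αBβ: add FIRST(β)\{ε} to FOLLOW(B); if β nullable, add FOLLOW(A).
FOLLOW(S) = {$, a}


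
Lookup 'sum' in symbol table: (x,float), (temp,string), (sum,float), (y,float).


Lookup 'sum' → type float


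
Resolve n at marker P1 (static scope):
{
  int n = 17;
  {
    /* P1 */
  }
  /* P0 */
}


P1's block does not declare n; resolves to the enclosing declaration at depth 0
n = 17


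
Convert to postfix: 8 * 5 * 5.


Left to right (same or higher precedence on left)
Postfix: 8 5 * 5 *


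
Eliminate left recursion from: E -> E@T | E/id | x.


Left-recursive alternatives: E@T, E/id; non-recursive: x
Introduce E': E -> xE', E' -> @TE' | /idE' | ε


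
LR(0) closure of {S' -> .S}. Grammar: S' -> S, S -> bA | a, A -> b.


Start: S' -> .S
For each item with dot before a nonterminal B, add B -> .γ for every B-production
Closure: [S' -> .S, S -> .bA, S -> .a]


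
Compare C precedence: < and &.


'<' is relational (level 7); '&' is bitwise AND (level 5)
Higher level binds tighter
'<' has higher precedence than '&'


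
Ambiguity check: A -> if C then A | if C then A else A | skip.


dangling else: 'if C then if C then skip else skip' parses two ways
Ambiguous


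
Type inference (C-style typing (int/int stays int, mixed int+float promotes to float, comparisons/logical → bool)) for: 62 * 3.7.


Operand types: int * float
Rule: mixed int/float promotes to float; int/int stays int
Result type: float


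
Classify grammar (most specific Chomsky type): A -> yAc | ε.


Single nonterminal LHS, but y^n c^n is not regular
Classification: Type 2 (Context-Free)


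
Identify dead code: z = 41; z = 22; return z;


first assignment to z is overwritten before any read
Dead: 'z = 41'


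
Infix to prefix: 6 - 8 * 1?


'*' binds tighter: tree is (- 6 (* 8 1))
Prefix: - 6 * 8 1


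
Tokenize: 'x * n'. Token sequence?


Scan left to right, longest-match per lexeme
Tokens: ID(x), OP(*), ID(n)


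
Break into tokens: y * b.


Scan left to right, longest-match per lexeme
Tokens: ID(y), OP(*), ID(b)


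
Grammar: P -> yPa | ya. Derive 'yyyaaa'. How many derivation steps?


Derivation: P => yPa => yyPaa => yyyaaa
Steps: 3


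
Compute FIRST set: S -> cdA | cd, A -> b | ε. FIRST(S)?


Per alternative of S: FIRST(cdA) = {c}; FIRST(cd) = {c}
FIRST(S) = {c}


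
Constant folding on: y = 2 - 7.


2 - 7 = -5 at compile time
Optimized: y = -5


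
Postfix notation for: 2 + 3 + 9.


Left to right (same or higher precedence on left)
Postfix: 2 3 + 9 +


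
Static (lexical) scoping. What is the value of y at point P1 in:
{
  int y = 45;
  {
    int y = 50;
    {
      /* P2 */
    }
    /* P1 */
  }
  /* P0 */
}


y declared in the same block as P1
y = 50


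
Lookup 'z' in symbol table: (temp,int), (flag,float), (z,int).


Lookup 'z' → type int


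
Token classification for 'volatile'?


Pattern: reserved word
Type: KEYWORD


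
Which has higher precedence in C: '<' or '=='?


'<' is relational (level 7); '==' is equality (level 6)
Higher level binds tighter
'<' has higher precedence than '=='


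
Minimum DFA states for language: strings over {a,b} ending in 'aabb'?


Track the longest suffix of input matching a prefix of 'aabb': 5 classes (prefixes of length 0..4)
Minimal DFA: 5 states


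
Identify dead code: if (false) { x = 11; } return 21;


condition is constant false, so the whole block is unreachable
Dead: 'if (false) { x = 11; }'


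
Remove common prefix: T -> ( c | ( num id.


Common prefix: '('
Factored: T -> ( T', T' -> c | num id


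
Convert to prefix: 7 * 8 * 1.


left-to-right (same/higher precedence on left): tree is (* (* 7 8) 1)
Prefix: * * 7 8 1


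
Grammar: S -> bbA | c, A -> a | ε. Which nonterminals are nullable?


A nonterminal is nullable iff some alternative derives ε (directly, or every symbol in it is nullable)
Nullable: {A}


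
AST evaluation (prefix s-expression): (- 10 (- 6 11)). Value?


Evaluate inner: (- 6 11) = -5
Evaluate root: (- 10 -5) = 15
Result: 15


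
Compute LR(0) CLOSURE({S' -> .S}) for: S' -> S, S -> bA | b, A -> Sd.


Start: S' -> .S
For each item with dot before a nonterminal B, add B -> .γ for every B-production
Closure: [S' -> .S, S -> .bA, S -> .b]


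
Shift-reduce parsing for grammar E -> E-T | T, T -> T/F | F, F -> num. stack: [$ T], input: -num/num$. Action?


lookahead ∉ {/} so T won't extend; reduce E -> T
Action: reduce (E -> T)


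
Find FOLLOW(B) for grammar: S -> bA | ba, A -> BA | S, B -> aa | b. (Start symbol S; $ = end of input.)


$ ∈ FOLLOW(S). For each A -> αBβ: add FIRST(β)\{ε} to FOLLOW(B); if β nullable, add FOLLOW(A).
FOLLOW(B) = {a, b}


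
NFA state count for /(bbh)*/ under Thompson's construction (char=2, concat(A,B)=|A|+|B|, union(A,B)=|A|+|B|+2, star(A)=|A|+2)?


Syntax tree has 3 char leaf(s), 0 union(s), 1 star(s)
chars contribute 3×2 = 6; each union adds +2; each star adds +2
Total: 6 + 0 + 2 = 8 states


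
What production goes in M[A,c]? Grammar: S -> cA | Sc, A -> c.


For [A, c]: 'c' ∈ FIRST(c)
Entry: A -> c


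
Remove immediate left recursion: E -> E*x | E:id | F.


Left-recursive alternatives: E*x, E:id; non-recursive: F
Introduce E': E -> FE', E' -> *xE' | :idE' | ε


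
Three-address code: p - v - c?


Break into single-operator statements:
t1 = p - v
t2 = t1 - c


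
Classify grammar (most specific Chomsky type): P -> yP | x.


Right-linear: every RHS is a terminal or a terminal followed by one nonterminal
Classification: Type 3 (Regular)


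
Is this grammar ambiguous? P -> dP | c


right-linear, alternatives start with distinct terminals 'd' vs 'c': unique leftmost derivation
Unambiguous


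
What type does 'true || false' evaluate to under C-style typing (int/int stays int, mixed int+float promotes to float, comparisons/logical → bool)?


Operand types: bool || bool
Rule: logical operators take bool operands and yield bool
Result type: bool


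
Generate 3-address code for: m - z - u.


Break into single-operator statements:
t1 = m - z
t2 = t1 - u


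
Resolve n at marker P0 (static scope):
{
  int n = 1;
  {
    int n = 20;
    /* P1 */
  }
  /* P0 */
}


n declared in the same block as P0
n = 1


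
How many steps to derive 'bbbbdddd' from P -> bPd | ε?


Derivation: P => bPd => bbPdd => bbbPddd => bbbbPdddd => bbbbdddd
Steps: 5


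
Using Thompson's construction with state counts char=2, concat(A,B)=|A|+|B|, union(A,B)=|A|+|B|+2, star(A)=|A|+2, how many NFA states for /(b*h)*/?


Syntax tree has 2 char leaf(s), 0 union(s), 2 star(s)
chars contribute 2×2 = 4; each union adds +2; each star adds +2
Total: 4 + 0 + 4 = 8 states


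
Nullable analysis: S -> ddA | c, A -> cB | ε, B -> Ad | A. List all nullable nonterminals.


A nonterminal is nullable iff some alternative derives ε (directly, or every symbol in it is nullable)
Nullable: {A, B}


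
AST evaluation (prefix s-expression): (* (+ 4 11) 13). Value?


Evaluate inner: (+ 4 11) = 15
Evaluate root: (* 15 13) = 195
Result: 195


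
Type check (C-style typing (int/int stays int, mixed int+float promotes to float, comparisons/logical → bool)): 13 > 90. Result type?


Operand types: int > int
Rule: comparison yields bool
Result type: bool


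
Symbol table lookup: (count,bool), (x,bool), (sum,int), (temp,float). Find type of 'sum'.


Lookup 'sum' → type int


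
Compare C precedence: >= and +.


'+' is additive (level 9); '>=' is relational (level 7)
Higher level binds tighter
'+' has higher precedence than '>='


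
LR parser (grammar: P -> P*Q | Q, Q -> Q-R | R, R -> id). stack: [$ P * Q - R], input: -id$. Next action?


handle 'Q-R' on top
Action: reduce (Q -> Q-R)


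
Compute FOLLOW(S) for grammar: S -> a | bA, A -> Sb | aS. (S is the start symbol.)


$ ∈ FOLLOW(S). For each A -> αBβ: add FIRST(β)\{ε} to FOLLOW(B); if β nullable, add FOLLOW(A).
FOLLOW(S) = {$, b}


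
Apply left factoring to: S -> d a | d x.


Common prefix: 'd'
Factored: S -> d S', S' -> a | x


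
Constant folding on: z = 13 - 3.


13 - 3 = 10 at compile time
Optimized: z = 10


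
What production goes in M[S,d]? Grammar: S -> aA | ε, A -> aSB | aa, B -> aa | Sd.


For [S, d]: ε is nullable and 'd' ∈ FOLLOW(S)
Entry: S -> ε


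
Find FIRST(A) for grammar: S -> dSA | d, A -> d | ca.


Per alternative of A: FIRST(d) = {d}; FIRST(ca) = {c}
FIRST(A) = {c, d}


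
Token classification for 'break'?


Pattern: reserved word
Type: KEYWORD


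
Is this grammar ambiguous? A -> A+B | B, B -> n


precedence layered via separate nonterminal B: deterministic
Unambiguous


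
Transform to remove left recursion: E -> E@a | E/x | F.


Left-recursive alternatives: E@a, E/x; non-recursive: F
Introduce E': E -> FE', E' -> @aE' | /xE' | ε


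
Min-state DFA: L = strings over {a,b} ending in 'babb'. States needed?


Track the longest suffix of input matching a prefix of 'babb': 5 classes (prefixes of length 0..4)
Minimal DFA: 5 states


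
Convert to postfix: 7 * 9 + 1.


Left to right (same or higher precedence on left)
Postfix: 7 9 * 1 +


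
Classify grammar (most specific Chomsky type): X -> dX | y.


Right-linear: every RHS is a terminal or a terminal followed by one nonterminal
Classification: Type 3 (Regular)


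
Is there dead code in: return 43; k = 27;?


statement follows a return and is unreachable
Dead: 'k = 27'


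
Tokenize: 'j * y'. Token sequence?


Scan left to right, longest-match per lexeme
Tokens: ID(j), OP(*), ID(y)


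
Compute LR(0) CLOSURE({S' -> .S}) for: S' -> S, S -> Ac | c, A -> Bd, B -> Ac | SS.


Start: S' -> .S
For each item with dot before a nonterminal B, add B -> .γ for every B-production
Closure: [S' -> .S, S -> .Ac, S -> .c, A -> .Bd, B -> .Ac, B -> .SS]


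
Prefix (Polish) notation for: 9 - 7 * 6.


'*' binds tighter: tree is (- 9 (* 7 6))
Prefix: - 9 * 7 6


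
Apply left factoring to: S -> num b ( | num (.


Common prefix: 'num'
Factored: S -> num S', S' -> b ( | (


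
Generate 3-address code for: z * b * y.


Break into single-operator statements:
t1 = z * b
t2 = t1 * y


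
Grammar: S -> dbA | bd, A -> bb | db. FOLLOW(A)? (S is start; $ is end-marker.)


$ ∈ FOLLOW(S). For each A -> αBβ: add FIRST(β)\{ε} to FOLLOW(B); if β nullable, add FOLLOW(A).
FOLLOW(A) = {$}


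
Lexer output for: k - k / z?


Scan left to right, longest-match per lexeme
Tokens: ID(k), OP(-), ID(k), OP(/), ID(z)


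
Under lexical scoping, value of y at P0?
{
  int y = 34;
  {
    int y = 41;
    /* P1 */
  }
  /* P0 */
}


y declared in the same block as P0
y = 34


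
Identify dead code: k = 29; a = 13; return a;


k is assigned but never read
Dead: 'k = 29'


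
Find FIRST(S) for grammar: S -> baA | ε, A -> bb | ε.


Per alternative of S: FIRST(baA) = {b}; FIRST(ε) = {ε}
FIRST(S) = {b, ε}


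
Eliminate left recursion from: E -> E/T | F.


Left-recursive alternatives: E/T; non-recursive: F
Introduce E': E -> FE', E' -> /TE' | ε


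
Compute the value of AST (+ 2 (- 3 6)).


Evaluate inner: (- 3 6) = -3
Evaluate root: (+ 2 -3) = -1
Result: -1


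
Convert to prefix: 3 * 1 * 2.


left-to-right (same/higher precedence on left): tree is (* (* 3 1) 2)
Prefix: * * 3 1 2


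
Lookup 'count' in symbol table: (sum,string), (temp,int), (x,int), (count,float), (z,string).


Lookup 'count' → type float


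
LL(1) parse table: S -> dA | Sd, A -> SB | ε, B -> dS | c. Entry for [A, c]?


For [A, c]: ε is nullable and 'c' ∈ FOLLOW(A)
Entry: A -> ε


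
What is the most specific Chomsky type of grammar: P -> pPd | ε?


Single nonterminal LHS, but p^n d^n is not regular
Classification: Type 2 (Context-Free)


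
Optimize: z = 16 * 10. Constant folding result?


16 * 10 = 160 at compile time
Optimized: z = 160


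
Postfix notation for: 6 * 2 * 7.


Left to right (same or higher precedence on left)
Postfix: 6 2 * 7 *


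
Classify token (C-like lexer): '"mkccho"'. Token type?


Pattern: double-quoted sequence
Type: STRING_LITERAL


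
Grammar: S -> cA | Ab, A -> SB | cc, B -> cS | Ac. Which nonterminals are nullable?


A nonterminal is nullable iff some alternative derives ε (directly, or every symbol in it is nullable)
Nullable: {}


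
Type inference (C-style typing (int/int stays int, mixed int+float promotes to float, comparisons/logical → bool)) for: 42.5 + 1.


Operand types: float + int
Rule: mixed int/float promotes to float; int/int stays int
Result type: float


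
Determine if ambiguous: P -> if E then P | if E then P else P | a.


dangling else: 'if E then if E then a else a' parses two ways
Ambiguous


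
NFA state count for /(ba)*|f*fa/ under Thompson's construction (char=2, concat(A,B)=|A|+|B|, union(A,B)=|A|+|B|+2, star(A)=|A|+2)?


Syntax tree has 5 char leaf(s), 1 union(s), 2 star(s)
chars contribute 5×2 = 10; each union adds +2; each star adds +2
Total: 10 + 2 + 4 = 16 states


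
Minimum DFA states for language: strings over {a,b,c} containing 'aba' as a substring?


KMP-style automaton: 3 progress states + 1 absorbing accept = 4
Minimal DFA: 4 states


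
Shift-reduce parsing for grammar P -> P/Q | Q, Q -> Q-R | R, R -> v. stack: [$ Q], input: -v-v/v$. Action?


shift '-' to continue Q -> Q-R
Action: shift


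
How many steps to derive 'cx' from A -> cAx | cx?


Derivation: A => cx
Steps: 1


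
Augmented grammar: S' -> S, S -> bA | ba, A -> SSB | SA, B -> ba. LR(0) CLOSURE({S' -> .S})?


Start: S' -> .S
For each item with dot before a nonterminal B, add B -> .γ for every B-production
Closure: [S' -> .S, S -> .bA, S -> .ba]


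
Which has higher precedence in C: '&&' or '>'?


'>' is relational (level 7); '&&' is logical AND (level 2)
Higher level binds tighter
'>' has higher precedence than '&&'


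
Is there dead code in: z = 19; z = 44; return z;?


first assignment to z is overwritten before any read
Dead: 'z = 19'


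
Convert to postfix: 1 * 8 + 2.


Left to right (same or higher precedence on left)
Postfix: 1 8 * 2 +


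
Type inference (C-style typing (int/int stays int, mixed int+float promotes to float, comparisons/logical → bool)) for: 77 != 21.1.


Operand types: int != float
Rule: comparison yields bool
Result type: bool


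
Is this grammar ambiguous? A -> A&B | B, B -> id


precedence layered via separate nonterminal B: deterministic
Unambiguous


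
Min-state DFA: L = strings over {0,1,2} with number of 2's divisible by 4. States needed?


Track (count of 2) mod 4: states 0..3, accept at 0
Minimal DFA: 4 states


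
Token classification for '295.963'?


Pattern: digits with a decimal point
Type: FLOAT_LITERAL


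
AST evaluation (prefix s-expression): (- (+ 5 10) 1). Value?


Evaluate inner: (+ 5 10) = 15
Evaluate root: (- 15 1) = 14
Result: 14


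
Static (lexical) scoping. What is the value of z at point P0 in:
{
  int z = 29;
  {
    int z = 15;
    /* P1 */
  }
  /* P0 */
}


z declared in the same block as P0
z = 29


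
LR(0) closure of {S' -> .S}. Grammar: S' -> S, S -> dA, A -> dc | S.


Start: S' -> .S
For each item with dot before a nonterminal B, add B -> .γ for every B-production
Closure: [S' -> .S, S -> .dA]


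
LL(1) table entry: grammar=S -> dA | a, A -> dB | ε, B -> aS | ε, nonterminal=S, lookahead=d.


For [S, d]: 'd' ∈ FIRST(dA)
Entry: S -> dA


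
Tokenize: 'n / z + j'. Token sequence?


Scan left to right, longest-match per lexeme
Tokens: ID(n), OP(/), ID(z), OP(+), ID(j)


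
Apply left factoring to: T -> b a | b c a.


Common prefix: 'b'
Factored: T -> b T', T' -> a | c a


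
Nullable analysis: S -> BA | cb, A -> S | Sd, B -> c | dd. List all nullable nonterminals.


A nonterminal is nullable iff some alternative derives ε (directly, or every symbol in it is nullable)
Nullable: {}


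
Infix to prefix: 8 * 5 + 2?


left-to-right (same/higher precedence on left): tree is (+ (* 8 5) 2)
Prefix: + * 8 5 2


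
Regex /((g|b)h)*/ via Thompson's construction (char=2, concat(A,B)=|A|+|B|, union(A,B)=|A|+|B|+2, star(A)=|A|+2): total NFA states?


Syntax tree has 3 char leaf(s), 1 union(s), 1 star(s)
chars contribute 3×2 = 6; each union adds +2; each star adds +2
Total: 6 + 2 + 2 = 10 states


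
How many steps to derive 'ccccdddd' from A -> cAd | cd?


Derivation: A => cAd => ccAdd => cccAddd => ccccdddd
Steps: 4


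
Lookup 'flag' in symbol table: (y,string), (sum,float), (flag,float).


Lookup 'flag' → type float


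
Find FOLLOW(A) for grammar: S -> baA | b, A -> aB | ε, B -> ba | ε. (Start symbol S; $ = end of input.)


$ ∈ FOLLOW(S). For each A -> αBβ: add FIRST(β)\{ε} to FOLLOW(B); if β nullable, add FOLLOW(A).
FOLLOW(A) = {$}


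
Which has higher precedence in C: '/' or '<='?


'/' is multiplicative (level 10); '<=' is relational (level 7)
Higher level binds tighter
'/' has higher precedence than '<='


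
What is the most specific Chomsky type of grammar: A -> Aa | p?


Left-linear: every RHS is a terminal or one nonterminal followed by a terminal
Classification: Type 3 (Regular)


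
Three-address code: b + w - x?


Break into single-operator statements:
t1 = b + w
t2 = t1 - x


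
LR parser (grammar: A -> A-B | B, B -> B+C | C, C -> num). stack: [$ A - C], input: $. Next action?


'C' (not preceded by B+) is the handle for B -> C
Action: reduce (B -> C)


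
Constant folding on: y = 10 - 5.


10 - 5 = 5 at compile time
Optimized: y = 5


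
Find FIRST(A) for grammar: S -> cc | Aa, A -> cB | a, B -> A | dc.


Per alternative of A: FIRST(cB) = {c}; FIRST(a) = {a}
FIRST(A) = {a, c}


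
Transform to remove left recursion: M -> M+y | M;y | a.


Left-recursive alternatives: M+y, M;y; non-recursive: a
Introduce M': M -> aM', M' -> +yM' | ;yM' | ε


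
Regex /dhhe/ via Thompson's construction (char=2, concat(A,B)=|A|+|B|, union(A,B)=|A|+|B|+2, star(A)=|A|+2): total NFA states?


Syntax tree has 4 char leaf(s), 0 union(s), 0 star(s)
chars contribute 4×2 = 8; each union adds +2; each star adds +2
Total: 8 + 0 + 0 = 8 states


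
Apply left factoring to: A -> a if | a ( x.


Common prefix: 'a'
Factored: A -> a A', A' -> if | ( x


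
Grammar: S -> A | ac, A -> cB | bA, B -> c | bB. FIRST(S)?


Per alternative of S: FIRST(A) = {b, c}; FIRST(ac) = {a}
FIRST(S) = {a, b, c}


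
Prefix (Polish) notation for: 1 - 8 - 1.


left-to-right (same/higher precedence on left): tree is (- (- 1 8) 1)
Prefix: - - 1 8 1


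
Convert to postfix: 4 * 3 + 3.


Left to right (same or higher precedence on left)
Postfix: 4 3 * 3 +


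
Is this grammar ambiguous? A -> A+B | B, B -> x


precedence layered via separate nonterminal B: deterministic
Unambiguous


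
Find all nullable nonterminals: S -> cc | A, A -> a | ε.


A nonterminal is nullable iff some alternative derives ε (directly, or every symbol in it is nullable)
Nullable: {A, S}


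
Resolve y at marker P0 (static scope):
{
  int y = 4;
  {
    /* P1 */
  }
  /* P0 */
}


y declared in the same block as P0
y = 4


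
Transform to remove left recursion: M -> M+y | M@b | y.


Left-recursive alternatives: M+y, M@b; non-recursive: y
Introduce M': M -> yM', M' -> +yM' | @bM' | ε


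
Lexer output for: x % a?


Scan left to right, longest-match per lexeme
Tokens: ID(x), OP(%), ID(a)


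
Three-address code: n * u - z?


Break into single-operator statements:
t1 = n * u
t2 = t1 - z


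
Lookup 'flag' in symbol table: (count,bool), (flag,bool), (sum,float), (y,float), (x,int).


Lookup 'flag' → type bool


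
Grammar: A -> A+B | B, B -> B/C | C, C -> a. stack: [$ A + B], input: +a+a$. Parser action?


handle 'A+B' on top; lookahead ∈ FOLLOW(A) = {+, $}
Action: reduce (A -> A+B)


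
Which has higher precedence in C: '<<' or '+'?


'+' is additive (level 9); '<<' is shift (level 8)
Higher level binds tighter
'+' has higher precedence than '<<'


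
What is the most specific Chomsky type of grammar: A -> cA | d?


Right-linear: every RHS is a terminal or a terminal followed by one nonterminal
Classification: Type 3 (Regular)


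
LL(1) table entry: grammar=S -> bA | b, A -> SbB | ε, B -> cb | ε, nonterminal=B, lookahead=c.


For [B, c]: 'c' ∈ FIRST(cb)
Entry: B -> cb


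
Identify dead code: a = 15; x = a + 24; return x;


a is read by x's definition; x is returned
No dead code


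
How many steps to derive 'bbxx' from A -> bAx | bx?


Derivation: A => bAx => bbxx
Steps: 2


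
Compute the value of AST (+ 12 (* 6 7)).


Evaluate inner: (* 6 7) = 42
Evaluate root: (+ 12 42) = 54
Result: 54


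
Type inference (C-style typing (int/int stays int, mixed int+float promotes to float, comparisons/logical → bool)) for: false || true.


Operand types: bool || bool
Rule: logical operators take bool operands and yield bool
Result type: bool


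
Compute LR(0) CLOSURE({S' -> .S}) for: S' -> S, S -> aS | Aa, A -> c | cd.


Start: S' -> .S
For each item with dot before a nonterminal B, add B -> .γ for every B-production
Closure: [S' -> .S, S -> .aS, S -> .Aa, A -> .c, A -> .cd]


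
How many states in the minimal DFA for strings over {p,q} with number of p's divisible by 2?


Track (count of p) mod 2: states 0..1, accept at 0
Minimal DFA: 2 states


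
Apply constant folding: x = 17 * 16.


17 * 16 = 272 at compile time
Optimized: x = 272


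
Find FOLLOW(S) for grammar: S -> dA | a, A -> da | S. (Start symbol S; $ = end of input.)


$ ∈ FOLLOW(S). For each A -> αBβ: add FIRST(β)\{ε} to FOLLOW(B); if β nullable, add FOLLOW(A).
FOLLOW(S) = {$}


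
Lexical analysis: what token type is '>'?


Pattern: operator symbol
Type: OPERATOR


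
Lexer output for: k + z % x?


Scan left to right, longest-match per lexeme
Tokens: ID(k), OP(+), ID(z), OP(%), ID(x)


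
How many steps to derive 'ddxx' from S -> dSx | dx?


Derivation: S => dSx => ddxx
Steps: 2


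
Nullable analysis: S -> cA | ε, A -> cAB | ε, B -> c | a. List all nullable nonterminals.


A nonterminal is nullable iff some alternative derives ε (directly, or every symbol in it is nullable)
Nullable: {A, S}


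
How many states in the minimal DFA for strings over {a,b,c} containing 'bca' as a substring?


KMP-style automaton: 3 progress states + 1 absorbing accept = 4
Minimal DFA: 4 states


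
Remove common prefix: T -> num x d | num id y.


Common prefix: 'num'
Factored: T -> num T', T' -> x d | id y


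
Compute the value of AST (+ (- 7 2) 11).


Evaluate inner: (- 7 2) = 5
Evaluate root: (+ 5 11) = 16
Result: 16


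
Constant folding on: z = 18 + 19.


18 + 19 = 37 at compile time
Optimized: z = 37


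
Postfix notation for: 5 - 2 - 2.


Left to right (same or higher precedence on left)
Postfix: 5 2 - 2 -


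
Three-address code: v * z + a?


Break into single-operator statements:
t1 = v * z
t2 = t1 + a


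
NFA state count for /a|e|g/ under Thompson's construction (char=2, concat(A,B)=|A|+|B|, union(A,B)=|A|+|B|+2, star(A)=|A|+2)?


Syntax tree has 3 char leaf(s), 2 union(s), 0 star(s)
chars contribute 3×2 = 6; each union adds +2; each star adds +2
Total: 6 + 4 + 0 = 10 states


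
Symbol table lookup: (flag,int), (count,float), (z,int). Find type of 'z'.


Lookup 'z' → type int


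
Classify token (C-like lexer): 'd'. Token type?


Pattern: letter/underscore followed by alphanumerics, not a keyword
Type: IDENTIFIER


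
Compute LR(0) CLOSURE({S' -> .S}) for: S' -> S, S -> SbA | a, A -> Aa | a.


Start: S' -> .S
For each item with dot before a nonterminal B, add B -> .γ for every B-production
Closure: [S' -> .S, S -> .SbA, S -> .a]


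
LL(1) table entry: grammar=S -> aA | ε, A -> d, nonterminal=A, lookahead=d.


For [A, d]: 'd' ∈ FIRST(d)
Entry: A -> d


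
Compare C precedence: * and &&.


'*' is multiplicative (level 10); '&&' is logical AND (level 2)
Higher level binds tighter
'*' has higher precedence than '&&'


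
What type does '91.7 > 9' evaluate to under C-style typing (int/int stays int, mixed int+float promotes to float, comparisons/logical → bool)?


Operand types: float > int
Rule: comparison yields bool
Result type: bool


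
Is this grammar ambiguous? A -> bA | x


right-linear, alternatives start with distinct terminals 'b' vs 'x': unique leftmost derivation
Unambiguous


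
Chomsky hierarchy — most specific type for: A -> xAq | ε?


Single nonterminal LHS, but x^n q^n is not regular
Classification: Type 2 (Context-Free)


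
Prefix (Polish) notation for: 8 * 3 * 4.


left-to-right (same/higher precedence on left): tree is (* (* 8 3) 4)
Prefix: * * 8 3 4


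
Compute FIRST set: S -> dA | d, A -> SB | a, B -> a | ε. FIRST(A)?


Per alternative of A: FIRST(SB) = {d}; FIRST(a) = {a}
FIRST(A) = {a, d}


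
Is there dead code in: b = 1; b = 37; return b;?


first assignment to b is overwritten before any read
Dead: 'b = 1'


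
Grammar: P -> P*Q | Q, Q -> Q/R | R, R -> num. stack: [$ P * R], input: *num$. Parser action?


'R' (not preceded by Q/) is the handle for Q -> R
Action: reduce (Q -> R)


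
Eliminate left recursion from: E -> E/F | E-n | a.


Left-recursive alternatives: E/F, E-n; non-recursive: a
Introduce E': E -> aE', E' -> /FE' | -nE' | ε


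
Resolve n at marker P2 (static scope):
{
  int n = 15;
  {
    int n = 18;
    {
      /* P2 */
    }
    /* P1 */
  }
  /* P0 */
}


P2's block does not declare n; resolves to the enclosing declaration at depth 1
n = 18


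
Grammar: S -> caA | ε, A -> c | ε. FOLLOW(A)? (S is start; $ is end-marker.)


$ ∈ FOLLOW(S). For each A -> αBβ: add FIRST(β)\{ε} to FOLLOW(B); if β nullable, add FOLLOW(A).
FOLLOW(A) = {$}


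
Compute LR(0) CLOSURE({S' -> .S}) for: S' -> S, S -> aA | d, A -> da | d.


Start: S' -> .S
For each item with dot before a nonterminal B, add B -> .γ for every B-production
Closure: [S' -> .S, S -> .aA, S -> .d]


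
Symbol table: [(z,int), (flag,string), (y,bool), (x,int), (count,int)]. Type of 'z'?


Lookup 'z' → type int


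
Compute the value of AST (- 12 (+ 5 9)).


Evaluate inner: (+ 5 9) = 14
Evaluate root: (- 12 14) = -2
Result: -2


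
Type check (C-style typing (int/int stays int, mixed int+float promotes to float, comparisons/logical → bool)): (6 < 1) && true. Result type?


Operand types: bool && bool
Rule: logical operators take bool operands and yield bool
Result type: bool


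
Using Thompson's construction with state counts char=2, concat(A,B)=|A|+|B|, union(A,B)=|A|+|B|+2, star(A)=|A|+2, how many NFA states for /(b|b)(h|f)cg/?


Syntax tree has 6 char leaf(s), 2 union(s), 0 star(s)
chars contribute 6×2 = 12; each union adds +2; each star adds +2
Total: 12 + 4 + 0 = 16 states


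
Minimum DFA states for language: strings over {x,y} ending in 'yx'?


Track the longest suffix of input matching a prefix of 'yx': 3 classes (prefixes of length 0..2)
Minimal DFA: 3 states


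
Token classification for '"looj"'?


Pattern: double-quoted sequence
Type: STRING_LITERAL


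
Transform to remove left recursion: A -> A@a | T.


Left-recursive alternatives: A@a; non-recursive: T
Introduce A': A -> TA', A' -> @aA' | ε


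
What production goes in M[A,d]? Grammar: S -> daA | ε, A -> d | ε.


For [A, d]: 'd' ∈ FIRST(d)
Entry: A -> d


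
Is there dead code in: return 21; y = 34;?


statement follows a return and is unreachable
Dead: 'y = 34'


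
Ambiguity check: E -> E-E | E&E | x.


'x-x&x' has two parse trees (no precedence encoded between - and &)
Ambiguous


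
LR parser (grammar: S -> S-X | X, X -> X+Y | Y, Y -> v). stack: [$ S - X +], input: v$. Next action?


no handle; shift 'v'
Action: shift


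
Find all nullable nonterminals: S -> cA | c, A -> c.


A nonterminal is nullable iff some alternative derives ε (directly, or every symbol in it is nullable)
Nullable: {}


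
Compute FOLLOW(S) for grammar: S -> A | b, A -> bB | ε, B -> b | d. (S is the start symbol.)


$ ∈ FOLLOW(S). For each A -> αBβ: add FIRST(β)\{ε} to FOLLOW(B); if β nullable, add FOLLOW(A).
FOLLOW(S) = {$}


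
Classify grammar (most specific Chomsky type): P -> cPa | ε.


Single nonterminal LHS, but c^n a^n is not regular
Classification: Type 2 (Context-Free)


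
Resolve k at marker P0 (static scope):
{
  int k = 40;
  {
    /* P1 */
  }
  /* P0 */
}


k declared in the same block as P0
k = 40


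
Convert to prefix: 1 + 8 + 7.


left-to-right (same/higher precedence on left): tree is (+ (+ 1 8) 7)
Prefix: + + 1 8 7


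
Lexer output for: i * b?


Scan left to right, longest-match per lexeme
Tokens: ID(i), OP(*), ID(b)


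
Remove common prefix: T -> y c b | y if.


Common prefix: 'y'
Factored: T -> y T', T' -> c b | if


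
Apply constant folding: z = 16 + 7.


16 + 7 = 23 at compile time
Optimized: z = 23


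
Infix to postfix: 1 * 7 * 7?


Left to right (same or higher precedence on left)
Postfix: 1 7 * 7 *


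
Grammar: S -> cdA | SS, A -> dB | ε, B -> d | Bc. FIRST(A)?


Per alternative of A: FIRST(dB) = {d}; FIRST(ε) = {ε}
FIRST(A) = {d, ε}


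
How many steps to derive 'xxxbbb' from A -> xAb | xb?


Derivation: A => xAb => xxAbb => xxxbbb
Steps: 3


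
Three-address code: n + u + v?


Break into single-operator statements:
t1 = n + u
t2 = t1 + v


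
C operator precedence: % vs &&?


'%' is multiplicative (level 10); '&&' is logical AND (level 2)
Higher level binds tighter
'%' has higher precedence than '&&'


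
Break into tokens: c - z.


Scan left to right, longest-match per lexeme
Tokens: ID(c), OP(-), ID(z)


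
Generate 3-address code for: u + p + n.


Break into single-operator statements:
t1 = u + p
t2 = t1 + n


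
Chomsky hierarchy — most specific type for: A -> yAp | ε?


Single nonterminal LHS, but y^n p^n is not regular
Classification: Type 2 (Context-Free)


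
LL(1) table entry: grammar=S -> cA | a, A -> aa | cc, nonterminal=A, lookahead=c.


For [A, c]: 'c' ∈ FIRST(cc)
Entry: A -> cc


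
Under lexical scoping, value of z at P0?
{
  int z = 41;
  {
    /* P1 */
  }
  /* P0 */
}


z declared in the same block as P0
z = 41


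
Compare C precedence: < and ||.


'<' is relational (level 7); '||' is logical OR (level 1)
Higher level binds tighter
'<' has higher precedence than '||'


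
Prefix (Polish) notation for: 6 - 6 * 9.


'*' binds tighter: tree is (- 6 (* 6 9))
Prefix: - 6 * 6 9


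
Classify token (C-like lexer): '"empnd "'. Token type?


Pattern: double-quoted sequence
Type: STRING_LITERAL


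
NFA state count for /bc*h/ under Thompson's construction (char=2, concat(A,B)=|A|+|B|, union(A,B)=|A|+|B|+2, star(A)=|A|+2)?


Syntax tree has 3 char leaf(s), 0 union(s), 1 star(s)
chars contribute 3×2 = 6; each union adds +2; each star adds +2
Total: 6 + 0 + 2 = 8 states
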